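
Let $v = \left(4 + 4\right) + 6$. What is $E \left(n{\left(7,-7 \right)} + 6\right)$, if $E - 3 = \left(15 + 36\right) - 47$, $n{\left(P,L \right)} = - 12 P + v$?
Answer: $-448$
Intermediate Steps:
$v = 14$ ($v = 8 + 6 = 14$)
$n{\left(P,L \right)} = 14 - 12 P$ ($n{\left(P,L \right)} = - 12 P + 14 = 14 - 12 P$)
$E = 7$ ($E = 3 + \left(\left(15 + 36\right) - 47\right) = 3 + \left(51 - 47\right) = 3 + 4 = 7$)
$E \left(n{\left(7,-7 \right)} + 6\right) = 7 \left(\left(14 - 84\right) + 6\right) = 7 \left(-70 + 6\right) = 7 \left(-64\right) = -448$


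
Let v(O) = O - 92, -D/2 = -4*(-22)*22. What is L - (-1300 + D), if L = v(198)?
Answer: 5278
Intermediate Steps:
D = -3872 (D = -2*(-4*(-22))*22 = -176*22 = -2*1936 = -3872)
v(O) = -92 + O
L = 106 (L = -92 + 198 = 106)
L - (-1300 + D) = 106 - (-1300 - 3872) = 106 - 1*(-5172) = 106 + 5172 = 5278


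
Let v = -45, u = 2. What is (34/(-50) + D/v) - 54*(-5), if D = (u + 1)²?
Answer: 6728/25 ≈ 269.12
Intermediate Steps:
D = 9 (D = (2 + 1)² = 3² = 9)
(34/(-50) + D/v) - 54*(-5) = (34/(-50) + 9/(-45)) - 54*(-5) = (34*(-1/50) + 9*(-1/45)) + 270 = (-17/25 - ⅕) + 270 = -22/25 + 270 = 6728/25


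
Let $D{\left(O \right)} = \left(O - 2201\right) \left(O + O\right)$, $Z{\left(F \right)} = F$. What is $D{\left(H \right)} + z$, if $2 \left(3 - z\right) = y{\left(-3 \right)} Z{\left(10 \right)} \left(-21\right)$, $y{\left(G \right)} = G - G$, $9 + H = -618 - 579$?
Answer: $8217687$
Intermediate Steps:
$H = -1206$ ($H = -9 - 1197 = -1206$)
$y{\left(G \right)} = 0$
$z = 3$ ($z = 3 - \frac{0 \cdot 10 \left(-21\right)}{2} = 3 - \frac{0 \left(-21\right)}{2} = 3 - 0 = 3 + 0 = 3$)
$D{\left(O \right)} = 2 O \left(-2201 + O\right)$ ($D{\left(O \right)} = \left(-2201 + O\right) 2 O = 2 O \left(-2201 + O\right)$)
$D{\left(H \right)} + z = 2 \left(-1206\right) \left(-2201 - 1206\right) + 3 = 2 \left(-1206\right) \left(-3407\right) + 3 = 8217684 + 3 = 8217687$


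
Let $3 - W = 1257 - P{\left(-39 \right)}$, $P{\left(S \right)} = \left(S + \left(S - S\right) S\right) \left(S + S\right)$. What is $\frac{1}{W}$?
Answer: $\frac{1}{1788} \approx 0.00055928$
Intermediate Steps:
$P{\left(S \right)} = 2 S^{2}$ ($P{\left(S \right)} = \left(S + 0 S\right) 2 S = \left(S + 0\right) 2 S = S 2 S = 2 S^{2}$)
$W = 1788$ ($W = 3 - \left(1257 - 2 \left(-39\right)^{2}\right) = 3 - \left(1257 - 2 \cdot 1521\right) = 3 - \left(1257 - 3042\right) = 3 - -1785 = 3 + 1785 = 1788$)
$\frac{1}{W} = \frac{1}{1788}$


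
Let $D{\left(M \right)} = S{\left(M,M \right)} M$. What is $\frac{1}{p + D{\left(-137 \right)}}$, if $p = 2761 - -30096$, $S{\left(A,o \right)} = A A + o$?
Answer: $- \frac{1}{2519727} \approx -3.9687 \cdot 10^{-7}$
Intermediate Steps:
$S{\left(A,o \right)} = o + A^{2}$ ($S{\left(A,o \right)} = A^{2} + o = o + A^{2}$)
$p = 32857$ ($p = 2761 + 30096 = 32857$)
$D{\left(M \right)} = M \left(M + M^{2}\right)$ ($D{\left(M \right)} = \left(M + M^{2}\right) M = M \left(M + M^{2}\right)$)
$\frac{1}{p + D{\left(-137 \right)}} = \frac{1}{32857 + \left(-137\right)^{2} \left(1 - 137\right)} = \frac{1}{32857 + 18769 \left(-136\right)} = \frac{1}{32857 - 2552584} = \frac{1}{-2519727} = - \frac{1}{2519727}$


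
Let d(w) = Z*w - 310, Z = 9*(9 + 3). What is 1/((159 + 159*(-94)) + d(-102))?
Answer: -1/26113 ≈ -3.8295e-5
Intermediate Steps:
Z = 108 (Z = 9*12 = 108)
d(w) = -310 + 108*w (d(w) = 108*w - 310 = -310 + 108*w)
1/((159 + 159*(-94)) + d(-102)) = 1/((159 + 159*(-94)) + (-310 + 108*(-102))) = 1/((159 - 14946) + (-310 - 11016)) = 1/(-14787 - 11326) = 1/(-26113) = -1/26113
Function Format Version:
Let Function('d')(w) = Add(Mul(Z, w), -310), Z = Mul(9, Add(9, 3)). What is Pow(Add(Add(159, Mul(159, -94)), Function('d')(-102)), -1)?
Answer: Rational(-1, 26113) ≈ -3.8295e-5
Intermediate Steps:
Z = 108 (Z = Mul(9, 12) = 108)
Function('d')(w) = Add(-310, Mul(108, w)) (Function('d')(w) = Add(Mul(108, w), -310) = Add(-310, Mul(108, w)))
Pow(Add(Add(159, Mul(159, -94)), Function('d')(-102)), -1) = Pow(Add(Add(159, Mul(159, -94)), Add(-310, Mul(108, -102))), -1) = Pow(Add(Add(159, -14946), Add(-310, -11016)), -1) = Pow(Add(-14787, -11326), -1) = Pow(-26113, -1) = Rational(-1, 26113)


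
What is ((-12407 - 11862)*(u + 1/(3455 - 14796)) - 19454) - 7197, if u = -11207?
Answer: 3084253383181/11341 ≈ 2.7196e+8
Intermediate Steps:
((-12407 - 11862)*(u + 1/(3455 - 14796)) - 19454) - 7197 = ((-12407 - 11862)*(-11207 + 1/(3455 - 14796)) - 19454) - 7197 = (-24269*(-11207 + 1/(-11341)) - 19454) - 7197 = (-24269*(-11207 - 1/11341) - 19454) - 7197 = (-24269*(-127098588/11341) - 19454) - 7197 = (3084555632172/11341 - 19454) - 7197 = 3084335004358/11341 - 7197 = 3084253383181/11341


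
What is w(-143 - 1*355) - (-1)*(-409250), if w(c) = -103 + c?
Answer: -409851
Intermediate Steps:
w(-143 - 1*355) - (-1)*(-409250) = (-103 + (-143 - 1*355)) - (-1)*(-409250) = (-103 + (-143 - 355)) - 1*409250 = (-103 - 498) - 409250 = -601 - 409250 = -409851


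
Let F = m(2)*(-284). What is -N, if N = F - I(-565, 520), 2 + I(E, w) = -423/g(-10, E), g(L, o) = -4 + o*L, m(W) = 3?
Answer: 1599559/1882 ≈ 849.92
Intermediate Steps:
g(L, o) = -4 + L*o
I(E, w) = -2 - 423/(-4 - 10*E)
F = -852 (F = 3*(-284) = -852)
N = -1599559/1882 (N = -852 - 5*(83 - 4*(-565))/(2*(2 + 5*(-565))) = -852 - 5*(83 + 2260)/(2*(2 - 2825)) = -852 - 5*2343/(2*(-2823)) = -852 - 5*(-1)*2343/(2*2823) = -852 - 1*(-3905/1882) = -852 + 3905/1882 = -1599559/1882 ≈ -849.92)
-N = -1*(-1599559/1882) = 1599559/1882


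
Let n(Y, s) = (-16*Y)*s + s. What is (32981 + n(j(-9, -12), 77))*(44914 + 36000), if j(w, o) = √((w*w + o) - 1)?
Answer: 2674855012 - 199372096*√17 ≈ 1.8528e+9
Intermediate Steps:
j(w, o) = √(-1 + o + w²) (j(w, o) = √((w² + o) - 1) = √((o + w²) - 1) = √(-1 + o + w²))
n(Y, s) = s - 16*Y*s (n(Y, s) = -16*Y*s + s = s - 16*Y*s)
(32981 + n(j(-9, -12), 77))*(44914 + 36000) = (32981 + 77*(1 - 16*√(-1 - 12 + (-9)²)))*(44914 + 36000) = (32981 + 77*(1 - 16*√(-1 - 12 + 81)))*80914 = (32981 + 77*(1 - 32*√17))*80914 = (32981 + (77 - 2464*√17))*80914 = (33058 - 2464*√17)*80914 = 2674855012 - 199372096*√17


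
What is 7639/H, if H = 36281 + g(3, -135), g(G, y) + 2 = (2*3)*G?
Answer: 7639/36297 ≈ 0.21046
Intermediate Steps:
g(G, y) = -2 + 6*G (g(G, y) = -2 + (2*3)*G = -2 + 6*G)
H = 36297 (H = 36281 + (-2 + 6*3) = 36281 + (-2 + 18) = 36281 + 16 = 36297)
7639/H = 7639/36297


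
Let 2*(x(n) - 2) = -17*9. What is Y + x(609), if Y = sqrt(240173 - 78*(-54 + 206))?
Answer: -149/2 + sqrt(228317) ≈ 403.33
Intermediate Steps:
x(n) = -149/2 (x(n) = 2 + (-17*9)/2 = 2 + (1/2)*(-153) = 2 - 153/2 = -149/2)
Y = sqrt(228317) (Y = sqrt(240173 - 78*152) = sqrt(240173 - 11856) = sqrt(228317) ≈ 477.83)
Y + x(609) = sqrt(228317) - 149/2 = -149/2 + sqrt(228317)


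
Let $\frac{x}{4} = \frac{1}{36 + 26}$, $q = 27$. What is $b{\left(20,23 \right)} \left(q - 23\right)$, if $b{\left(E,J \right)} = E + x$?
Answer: $\frac{2488}{31} \approx 80.258$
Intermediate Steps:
$x = \frac{2}{31}$ ($x = \frac{4}{36 + 26} = \frac{4}{62} = 4 \cdot \frac{1}{62} = \frac{2}{31} \approx 0.064516$)
$b{\left(E,J \right)} = \frac{2}{31} + E$ ($b{\left(E,J \right)} = E + \frac{2}{31} = \frac{2}{31} + E$)
$b{\left(20,23 \right)} \left(q - 23\right) = \left(\frac{2}{31} + 20\right) \left(27 - 23\right) = \frac{622 \left(27 - 23\right)}{31} = \frac{622}{31} \cdot 4 = \frac{2488}{31}$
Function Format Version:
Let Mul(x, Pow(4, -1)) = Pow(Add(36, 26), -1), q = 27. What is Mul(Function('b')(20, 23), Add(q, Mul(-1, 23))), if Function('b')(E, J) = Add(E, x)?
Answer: Rational(2488, 31) ≈ 80.258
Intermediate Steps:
x = Rational(2, 31) (x = Mul(4, Pow(Add(36, 26), -1)) = Mul(4, Pow(62, -1)) = Mul(4, Rational(1, 62)) = Rational(2, 31) ≈ 0.064516)
Function('b')(E, J) = Add(Rational(2, 31), E) (Function('b')(E, J) = Add(E, Rational(2, 31)) = Add(Rational(2, 31), E))
Mul(Function('b')(20, 23), Add(q, Mul(-1, 23))) = Mul(Add(Rational(2, 31), 20), Add(27, Mul(-1, 23))) = Mul(Rational(622, 31), Add(27, -23)) = Mul(Rational(622, 31), 4) = Rational(2488, 31)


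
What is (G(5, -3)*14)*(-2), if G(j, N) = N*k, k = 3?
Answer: 252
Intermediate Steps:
G(j, N) = 3*N (G(j, N) = N*3 = 3*N)
(G(5, -3)*14)*(-2) = ((3*(-3))*14)*(-2) = -9*14*(-2) = -126*(-2) = 252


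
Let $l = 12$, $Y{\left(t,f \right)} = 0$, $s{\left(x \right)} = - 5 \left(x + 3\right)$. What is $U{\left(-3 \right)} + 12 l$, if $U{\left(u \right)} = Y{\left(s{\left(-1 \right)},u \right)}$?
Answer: $144$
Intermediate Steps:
$s{\left(x \right)} = -15 - 5 x$ ($s{\left(x \right)} = - 5 \left(3 + x\right) = -15 - 5 x$)
$U{\left(u \right)} = 0$
$U{\left(-3 \right)} + 12 l = 0 + 12 \cdot 12 = 0 + 144 = 144$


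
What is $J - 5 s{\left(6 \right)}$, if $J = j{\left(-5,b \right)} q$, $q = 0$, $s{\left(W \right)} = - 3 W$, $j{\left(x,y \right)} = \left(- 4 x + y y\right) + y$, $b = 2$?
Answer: $90$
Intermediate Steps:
$j{\left(x,y \right)} = y + y^{2} - 4 x$ ($j{\left(x,y \right)} = \left(- 4 x + y^{2}\right) + y = \left(y^{2} - 4 x\right) + y = y + y^{2} - 4 x$)
$J = 0$ ($J = \left(2 + 2^{2} - -20\right) 0 = \left(2 + 4 + 20\right) 0 = 26 \cdot 0 = 0$)
$J - 5 s{\left(6 \right)} = 0 - 5 \left(\left(-3\right) 6\right) = 0 - -90 = 0 + 90 = 90$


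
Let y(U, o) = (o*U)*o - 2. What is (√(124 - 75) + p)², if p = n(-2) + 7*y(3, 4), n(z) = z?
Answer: 106929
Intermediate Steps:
y(U, o) = -2 + U*o² (y(U, o) = (U*o)*o - 2 = U*o² - 2 = -2 + U*o²)
p = 320 (p = -2 + 7*(-2 + 3*4²) = -2 + 7*(-2 + 3*16) = -2 + 7*(-2 + 48) = -2 + 7*46 = -2 + 322 = 320)
(√(124 - 75) + p)² = (√(124 - 75) + 320)² = (√49 + 320)² = (7 + 320)² = 327² = 106929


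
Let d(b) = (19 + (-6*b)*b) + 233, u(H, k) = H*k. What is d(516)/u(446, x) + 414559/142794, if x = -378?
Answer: 2759002261/222901434 ≈ 12.378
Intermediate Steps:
d(b) = 252 - 6*b² (d(b) = (19 - 6*b²) + 233 = 252 - 6*b²)
d(516)/u(446, x) + 414559/142794 = (252 - 6*516²)/((446*(-378))) + 414559/142794 = (252 - 6*266256)/(-168588) + 414559*(1/142794) = (252 - 1597536)*(-1/168588) + 414559/142794 = -1597284*(-1/168588) + 414559/142794 = 44369/4683 + 414559/142794 = 2759002261/222901434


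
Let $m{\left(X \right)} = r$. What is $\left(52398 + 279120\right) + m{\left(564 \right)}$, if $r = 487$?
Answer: $332005$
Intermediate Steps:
$m{\left(X \right)} = 487$
$\left(52398 + 279120\right) + m{\left(564 \right)} = \left(52398 + 279120\right) + 487 = 331518 + 487 = 332005$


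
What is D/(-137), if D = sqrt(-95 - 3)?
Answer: -7*I*sqrt(2)/137 ≈ -0.072259*I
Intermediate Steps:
D = 7*I*sqrt(2) (D = sqrt(-98) = 7*I*sqrt(2) ≈ 9.8995*I)
D/(-137) = (7*I*sqrt(2))/(-137) = (7*I*sqrt(2))*(-1/137) = -7*I*sqrt(2)/137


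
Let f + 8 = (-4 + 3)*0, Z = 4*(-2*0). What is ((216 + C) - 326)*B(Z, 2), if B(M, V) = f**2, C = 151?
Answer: 2624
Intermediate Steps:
Z = 0 (Z = 4*0 = 0)
f = -8 (f = -8 + (-4 + 3)*0 = -8 - 1*0 = -8 + 0 = -8)
B(M, V) = 64 (B(M, V) = (-8)**2 = 64)
((216 + C) - 326)*B(Z, 2) = ((216 + 151) - 326)*64 = (367 - 326)*64 = 41*64 = 2624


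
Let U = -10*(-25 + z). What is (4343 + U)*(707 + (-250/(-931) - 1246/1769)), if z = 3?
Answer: 5309817526611/1646939 ≈ 3.2241e+6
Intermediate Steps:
U = 220 (U = -10*(-25 + 3) = -10*(-22) = 220)
(4343 + U)*(707 + (-250/(-931) - 1246/1769)) = (4343 + 220)*(707 + (-250/(-931) - 1246/1769)) = 4563*(707 + (-250*(-1/931) - 1246*1/1769)) = 4563*(707 + (250/931 - 1246/1769)) = 4563*(707 - 717776/1646939) = 4563*(1163668097/1646939) = 5309817526611/1646939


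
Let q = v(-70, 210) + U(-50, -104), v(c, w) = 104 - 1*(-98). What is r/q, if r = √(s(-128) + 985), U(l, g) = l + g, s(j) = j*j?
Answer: √17369/48 ≈ 2.7457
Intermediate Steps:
s(j) = j²
U(l, g) = g + l
v(c, w) = 202 (v(c, w) = 104 + 98 = 202)
r = √17369 (r = √((-128)² + 985) = √(16384 + 985) = √17369 ≈ 131.79)
q = 48 (q = 202 + (-104 - 50) = 202 - 154 = 48)
r/q = √17369/48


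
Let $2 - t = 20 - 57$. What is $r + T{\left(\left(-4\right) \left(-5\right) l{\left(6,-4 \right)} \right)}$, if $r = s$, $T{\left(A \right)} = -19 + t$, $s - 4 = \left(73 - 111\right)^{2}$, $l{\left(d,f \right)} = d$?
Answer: $1468$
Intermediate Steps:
$t = 39$ ($t = 2 - \left(20 - 57\right) = 2 - -37 = 2 + 37 = 39$)
$s = 1448$ ($s = 4 + \left(73 - 111\right)^{2} = 4 + \left(-38\right)^{2} = 4 + 1444 = 1448$)
$T{\left(A \right)} = 20$ ($T{\left(A \right)} = -19 + 39 = 20$)
$r = 1448$
$r + T{\left(\left(-4\right) \left(-5\right) l{\left(6,-4 \right)} \right)} = 1448 + 20 = 1468$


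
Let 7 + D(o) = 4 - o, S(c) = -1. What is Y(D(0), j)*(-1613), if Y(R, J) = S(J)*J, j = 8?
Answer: 12904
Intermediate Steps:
D(o) = -3 - o (D(o) = -7 + (4 - o) = -3 - o)
Y(R, J) = -J
Y(D(0), j)*(-1613) = -1*8*(-1613) = -8*(-1613) = 12904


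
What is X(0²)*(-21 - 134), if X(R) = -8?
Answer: 1240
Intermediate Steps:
X(0²)*(-21 - 134) = -8*(-21 - 134) = -8*(-155) = 1240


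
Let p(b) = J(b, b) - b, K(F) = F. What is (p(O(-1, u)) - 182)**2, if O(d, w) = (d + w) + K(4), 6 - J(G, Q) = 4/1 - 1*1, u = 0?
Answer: 33124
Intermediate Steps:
J(G, Q) = 3 (J(G, Q) = 6 - (4/1 - 1*1) = 6 - (4*1 - 1) = 6 - (4 - 1) = 6 - 1*3 = 6 - 3 = 3)
O(d, w) = 4 + d + w (O(d, w) = (d + w) + 4 = 4 + d + w)
p(b) = 3 - b
(p(O(-1, u)) - 182)**2 = ((3 - (4 - 1 + 0)) - 182)**2 = ((3 - 1*3) - 182)**2 = ((3 - 3) - 182)**2 = (0 - 182)**2 = (-182)**2 = 33124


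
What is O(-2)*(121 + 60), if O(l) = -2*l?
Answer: 724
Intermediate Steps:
O(-2)*(121 + 60) = (-2*(-2))*(121 + 60) = 4*181 = 724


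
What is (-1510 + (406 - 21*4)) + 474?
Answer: -714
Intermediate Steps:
(-1510 + (406 - 21*4)) + 474 = (-1510 + (406 - 1*84)) + 474 = (-1510 + (406 - 84)) + 474 = (-1510 + 322) + 474 = -1188 + 474 = -714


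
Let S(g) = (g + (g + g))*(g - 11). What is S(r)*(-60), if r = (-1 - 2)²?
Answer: 3240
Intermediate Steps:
r = 9 (r = (-3)² = 9)
S(g) = 3*g*(-11 + g) (S(g) = (g + 2*g)*(-11 + g) = (3*g)*(-11 + g) = 3*g*(-11 + g))
S(r)*(-60) = (3*9*(-11 + 9))*(-60) = (3*9*(-2))*(-60) = -54*(-60) = 3240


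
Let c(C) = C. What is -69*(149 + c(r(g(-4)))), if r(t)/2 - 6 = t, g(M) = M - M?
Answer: -11109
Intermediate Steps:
g(M) = 0
r(t) = 12 + 2*t
-69*(149 + c(r(g(-4)))) = -69*(149 + (12 + 2*0)) = -69*(149 + (12 + 0)) = -69*(149 + 12) = -69*161 = -11109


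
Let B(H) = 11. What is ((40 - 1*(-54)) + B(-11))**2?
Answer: 11025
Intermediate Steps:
((40 - 1*(-54)) + B(-11))**2 = ((40 - 1*(-54)) + 11)**2 = ((40 + 54) + 11)**2 = (94 + 11)**2 = 105**2 = 11025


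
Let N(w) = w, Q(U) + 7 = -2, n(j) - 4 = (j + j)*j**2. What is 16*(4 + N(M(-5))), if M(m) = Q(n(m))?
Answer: -80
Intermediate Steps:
n(j) = 4 + 2*j**3 (n(j) = 4 + (j + j)*j**2 = 4 + (2*j)*j**2 = 4 + 2*j**3)
Q(U) = -9 (Q(U) = -7 - 2 = -9)
M(m) = -9
16*(4 + N(M(-5))) = 16*(4 - 9) = 16*(-5) = -80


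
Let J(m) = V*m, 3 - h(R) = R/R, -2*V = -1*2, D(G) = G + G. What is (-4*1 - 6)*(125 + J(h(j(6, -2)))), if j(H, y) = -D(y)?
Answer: -1270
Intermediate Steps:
D(G) = 2*G
j(H, y) = -2*y
V = 1 (V = -(-1)*2/2 = -½*(-2) = 1)
h(R) = 2 (h(R) = 3 - R/R = 3 - 1*1 = 3 - 1 = 2)
J(m) = m (J(m) = 1*m = m)
(-4*1 - 6)*(125 + J(h(j(6, -2)))) = (-4*1 - 6)*(125 + 2) = (-4 - 6)*127 = -10*127 = -1270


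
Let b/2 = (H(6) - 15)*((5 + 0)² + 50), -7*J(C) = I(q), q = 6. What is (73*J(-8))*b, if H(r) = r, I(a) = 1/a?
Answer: 16425/7 ≈ 2346.4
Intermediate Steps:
J(C) = -1/42 (J(C) = -⅐/6 = -⅐*⅙ = -1/42)
b = -1350 (b = 2*((6 - 15)*((5 + 0)² + 50)) = 2*(-9*(5² + 50)) = 2*(-9*(25 + 50)) = 2*(-9*75) = 2*(-675) = -1350)
(73*J(-8))*b = (73*(-1/42))*(-1350) = -73/42*(-1350) = 16425/7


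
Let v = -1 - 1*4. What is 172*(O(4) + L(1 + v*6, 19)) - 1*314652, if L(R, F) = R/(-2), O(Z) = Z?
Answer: -311470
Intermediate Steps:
v = -5 (v = -1 - 4 = -5)
L(R, F) = -R/2 (L(R, F) = R*(-½) = -R/2)
172*(O(4) + L(1 + v*6, 19)) - 1*314652 = 172*(4 - (1 - 5*6)/2) - 1*314652 = 172*(4 - (1 - 30)/2) - 314652 = 172*(4 - ½*(-29)) - 314652 = 172*(4 + 29/2) - 314652 = 172*(37/2) - 314652 = 3182 - 314652 = -311470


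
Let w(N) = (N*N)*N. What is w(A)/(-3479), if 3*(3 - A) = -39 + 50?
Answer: 8/93933 ≈ 8.5167e-5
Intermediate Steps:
A = -⅔ (A = 3 - (-39 + 50)/3 = 3 - ⅓*11 = 3 - 11/3 = -⅔ ≈ -0.66667)
w(N) = N³ (w(N) = N²*N = N³)
w(A)/(-3479) = (-⅔)³/(-3479) = -8/27*(-1/3479) = 8/93933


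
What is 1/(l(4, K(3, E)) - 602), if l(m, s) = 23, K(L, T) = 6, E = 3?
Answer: -1/579 ≈ -0.0017271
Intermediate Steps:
1/(l(4, K(3, E)) - 602) = 1/(23 - 602) = 1/(-579) = -1/579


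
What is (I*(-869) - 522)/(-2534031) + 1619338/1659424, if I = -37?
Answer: 2025481725467/2102515929072 ≈ 0.96336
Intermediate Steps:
(I*(-869) - 522)/(-2534031) + 1619338/1659424 = (-37*(-869) - 522)/(-2534031) + 1619338/1659424 = (32153 - 522)*(-1/2534031) + 1619338*(1/1659424) = 31631*(-1/2534031) + 809669/829712 = -31631/2534031 + 809669/829712 = 2025481725467/2102515929072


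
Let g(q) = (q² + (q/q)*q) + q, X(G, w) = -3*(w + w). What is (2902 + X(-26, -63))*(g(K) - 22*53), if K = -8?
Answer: -3667040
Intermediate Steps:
X(G, w) = -6*w
g(q) = q² + 2*q (g(q) = (q² + 1*q) + q = (q² + q) + q = (q + q²) + q = q² + 2*q)
(2902 + X(-26, -63))*(g(K) - 22*53) = (2902 - 6*(-63))*(-8*(2 - 8) - 22*53) = (2902 + 378)*(-8*(-6) - 1166) = 3280*(48 - 1166) = 3280*(-1118) = -3667040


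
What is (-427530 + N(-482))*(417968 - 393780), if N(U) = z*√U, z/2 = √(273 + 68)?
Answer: -10341095640 + 48376*I*√164362 ≈ -1.0341e+10 + 1.9612e+7*I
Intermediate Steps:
z = 2*√341 (z = 2*√(273 + 68) = 2*√341 ≈ 36.932)
N(U) = 2*√341*√U (N(U) = (2*√341)*√U = 2*√341*√U)
(-427530 + N(-482))*(417968 - 393780) = (-427530 + 2*√341*√(-482))*(417968 - 393780) = (-427530 + 2*√341*(I*√482))*24188 = (-427530 + 2*I*√164362)*24188 = -10341095640 + 48376*I*√164362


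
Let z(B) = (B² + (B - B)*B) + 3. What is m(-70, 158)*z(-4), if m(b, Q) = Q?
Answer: 3002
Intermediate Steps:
z(B) = 3 + B² (z(B) = (B² + 0*B) + 3 = (B² + 0) + 3 = B² + 3 = 3 + B²)
m(-70, 158)*z(-4) = 158*(3 + (-4)²) = 158*(3 + 16) = 158*19 = 3002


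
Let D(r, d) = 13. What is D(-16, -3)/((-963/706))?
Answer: -9178/963 ≈ -9.5306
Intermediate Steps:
D(-16, -3)/((-963/706)) = 13/((-963/706)) = 13/((-963*1/706)) = 13/(-963/706) = 13*(-706/963) = -9178/963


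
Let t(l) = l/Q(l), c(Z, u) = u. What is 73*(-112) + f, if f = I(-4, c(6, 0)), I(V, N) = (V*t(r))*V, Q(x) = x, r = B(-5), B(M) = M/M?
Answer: -8160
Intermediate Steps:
B(M) = 1
r = 1
t(l) = 1 (t(l) = l/l = 1)
I(V, N) = V² (I(V, N) = (V*1)*V = V*V = V²)
f = 16 (f = (-4)² = 16)
73*(-112) + f = 73*(-112) + 16 = -8176 + 16 = -8160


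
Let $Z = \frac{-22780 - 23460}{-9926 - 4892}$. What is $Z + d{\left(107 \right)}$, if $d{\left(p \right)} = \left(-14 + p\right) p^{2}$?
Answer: $\frac{7888807733}{7409} \approx 1.0648 \cdot 10^{6}$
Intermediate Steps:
$Z = \frac{23120}{7409}$ ($Z = - \frac{46240}{-14818} = \left(-46240\right) \left(- \frac{1}{14818}\right) = \frac{23120}{7409} \approx 3.1205$)
$d{\left(p \right)} = p^{2} \left(-14 + p\right)$
$Z + d{\left(107 \right)} = \frac{23120}{7409} + 107^{2} \left(-14 + 107\right) = \frac{23120}{7409} + 11449 \cdot 93 = \frac{23120}{7409} + 1064757 = \frac{7888807733}{7409}$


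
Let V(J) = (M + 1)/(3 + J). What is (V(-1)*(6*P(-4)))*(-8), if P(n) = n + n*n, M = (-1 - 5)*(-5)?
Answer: -8928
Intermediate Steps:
M = 30 (M = -6*(-5) = 30)
P(n) = n + n**2
V(J) = 31/(3 + J) (V(J) = (30 + 1)/(3 + J) = 31/(3 + J))
(V(-1)*(6*P(-4)))*(-8) = ((31/(3 - 1))*(6*(-4*(1 - 4))))*(-8) = ((31/2)*(6*(-4*(-3))))*(-8) = ((31*(1/2))*(6*12))*(-8) = ((31/2)*72)*(-8) = 1116*(-8) = -8928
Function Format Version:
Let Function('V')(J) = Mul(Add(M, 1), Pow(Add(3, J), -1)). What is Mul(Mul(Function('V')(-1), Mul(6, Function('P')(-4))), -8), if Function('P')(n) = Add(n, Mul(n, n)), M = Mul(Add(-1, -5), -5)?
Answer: -8928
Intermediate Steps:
M = 30 (M = Mul(-6, -5) = 30)
Function('P')(n) = Add(n, Pow(n, 2))
Function('V')(J) = Mul(31, Pow(Add(3, J), -1)) (Function('V')(J) = Mul(Add(30, 1), Pow(Add(3, J), -1)) = Mul(31, Pow(Add(3, J), -1)))
Mul(Mul(Function('V')(-1), Mul(6, Function('P')(-4))), -8) = Mul(Mul(Mul(31, Pow(Add(3, -1), -1)), Mul(6, Mul(-4, Add(1, -4)))), -8) = Mul(Mul(Mul(31, Pow(2, -1)), Mul(6, Mul(-4, -3))), -8) = Mul(Mul(Mul(31, Rational(1, 2)), Mul(6, 12)), -8) = Mul(Mul(Rational(31, 2), 72), -8) = Mul(1116, -8) = -8928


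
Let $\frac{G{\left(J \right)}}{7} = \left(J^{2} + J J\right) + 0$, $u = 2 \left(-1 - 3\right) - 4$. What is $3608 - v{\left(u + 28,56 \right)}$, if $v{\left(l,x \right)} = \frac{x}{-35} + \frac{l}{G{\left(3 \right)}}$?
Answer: $\frac{1136984}{315} \approx 3609.5$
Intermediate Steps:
$u = -12$ ($u = 2 \left(-1 - 3\right) - 4 = 2 \left(-4\right) - 4 = -8 - 4 = -12$)
$G{\left(J \right)} = 14 J^{2}$ ($G{\left(J \right)} = 7 \left(\left(J^{2} + J J\right) + 0\right) = 7 \left(\left(J^{2} + J^{2}\right) + 0\right) = 7 \left(2 J^{2} + 0\right) = 7 \cdot 2 J^{2} = 14 J^{2}$)
$v{\left(l,x \right)} = - \frac{x}{35} + \frac{l}{126}$ ($v{\left(l,x \right)} = \frac{x}{-35} + \frac{l}{14 \cdot 3^{2}} = x \left(- \frac{1}{35}\right) + \frac{l}{14 \cdot 9} = - \frac{x}{35} + \frac{l}{126}$)
$3608 - v{\left(u + 28,56 \right)} = 3608 - \left(\left(- \frac{1}{35}\right) 56 + \frac{-12 + 28}{126}\right) = 3608 - \left(- \frac{8}{5} + \frac{1}{126} \cdot 16\right) = 3608 - \left(- \frac{8}{5} + \frac{8}{63}\right) = 3608 - - \frac{464}{315} = 3608 + \frac{464}{315} = \frac{1136984}{315}$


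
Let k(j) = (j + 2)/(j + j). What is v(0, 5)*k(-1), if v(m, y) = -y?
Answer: 5/2 ≈ 2.5000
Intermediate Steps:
k(j) = (2 + j)/(2*j) (k(j) = (2 + j)/((2*j)) = (2 + j)*(1/(2*j)) = (2 + j)/(2*j))
v(0, 5)*k(-1) = (-1*5)*((1/2)*(2 - 1)/(-1)) = -5*(-1)/2 = -5*(-1/2) = 5/2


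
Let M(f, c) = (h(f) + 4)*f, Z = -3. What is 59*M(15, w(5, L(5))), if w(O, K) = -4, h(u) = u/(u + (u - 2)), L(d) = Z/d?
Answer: 112395/28 ≈ 4014.1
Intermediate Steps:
L(d) = -3/d
h(u) = u/(-2 + 2*u) (h(u) = u/(u + (-2 + u)) = u/(-2 + 2*u))
M(f, c) = f*(4 + f/(2*(-1 + f))) (M(f, c) = (f/(2*(-1 + f)) + 4)*f = (4 + f/(2*(-1 + f)))*f = f*(4 + f/(2*(-1 + f))))
59*M(15, w(5, L(5))) = 59*((½)*15*(-8 + 9*15)/(-1 + 15)) = 59*((½)*15*(-8 + 135)/14) = 59*((½)*15*(1/14)*127) = 59*(1905/28) = 112395/28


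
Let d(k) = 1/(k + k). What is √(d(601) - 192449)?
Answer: 3*I*√30894564866/1202 ≈ 438.69*I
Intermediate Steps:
d(k) = 1/(2*k)
√(d(601) - 192449) = √((½)/601 - 192449) = √((½)*(1/601) - 192449) = √(1/1202 - 192449) = √(-231323697/1202) = 3*I*√30894564866/1202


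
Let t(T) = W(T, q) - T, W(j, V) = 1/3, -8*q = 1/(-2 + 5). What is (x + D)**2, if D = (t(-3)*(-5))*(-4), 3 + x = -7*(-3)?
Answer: 64516/9 ≈ 7168.4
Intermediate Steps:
q = -1/24 (q = -1/(8*(-2 + 5)) = -1/8/3 = -1/8*1/3 = -1/24 ≈ -0.041667)
W(j, V) = 1/3
t(T) = 1/3 - T
x = 18 (x = -3 - 7*(-3) = -3 + 21 = 18)
D = 200/3 (D = ((1/3 - 1*(-3))*(-5))*(-4) = ((1/3 + 3)*(-5))*(-4) = ((10/3)*(-5))*(-4) = -50/3*(-4) = 200/3 ≈ 66.667)
(x + D)**2 = (18 + 200/3)**2 = (254/3)**2 = 64516/9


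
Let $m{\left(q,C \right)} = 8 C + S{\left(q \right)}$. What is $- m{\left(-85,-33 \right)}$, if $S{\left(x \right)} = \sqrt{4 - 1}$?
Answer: $264 - \sqrt{3} \approx 262.27$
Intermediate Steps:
$S{\left(x \right)} = \sqrt{3}$
$m{\left(q,C \right)} = \sqrt{3} + 8 C$ ($m{\left(q,C \right)} = 8 C + \sqrt{3} = \sqrt{3} + 8 C$)
$- m{\left(-85,-33 \right)} = - (\sqrt{3} + 8 \left(-33\right)) = - (\sqrt{3} - 264) = - (-264 + \sqrt{3}) = 264 - \sqrt{3}$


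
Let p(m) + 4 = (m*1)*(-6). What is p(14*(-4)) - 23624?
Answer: -23292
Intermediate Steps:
p(m) = -4 - 6*m (p(m) = -4 + (m*1)*(-6) = -4 + m*(-6) = -4 - 6*m)
p(14*(-4)) - 23624 = (-4 - 84*(-4)) - 23624 = (-4 - 6*(-56)) - 23624 = (-4 + 336) - 23624 = 332 - 23624 = -23292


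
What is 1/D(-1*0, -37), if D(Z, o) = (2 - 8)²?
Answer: 1/36 ≈ 0.027778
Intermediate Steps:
D(Z, o) = 36 (D(Z, o) = (-6)² = 36)
1/D(-1*0, -37) = 1/36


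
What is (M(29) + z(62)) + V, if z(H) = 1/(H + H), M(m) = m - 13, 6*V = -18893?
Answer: -1165411/372 ≈ -3132.8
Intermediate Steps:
V = -18893/6 (V = (⅙)*(-18893) = -18893/6 ≈ -3148.8)
M(m) = -13 + m
z(H) = 1/(2*H)
(M(29) + z(62)) + V = ((-13 + 29) + (½)/62) - 18893/6 = (16 + (½)*(1/62)) - 18893/6 = (16 + 1/124) - 18893/6 = 1985/124 - 18893/6 = -1165411/372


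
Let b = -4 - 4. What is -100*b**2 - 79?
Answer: -6479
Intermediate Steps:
b = -8
-100*b**2 - 79 = -100*(-8)**2 - 79 = -100*64 - 79 = -6400 - 79 = -6479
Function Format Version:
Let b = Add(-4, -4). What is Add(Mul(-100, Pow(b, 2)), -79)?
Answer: -6479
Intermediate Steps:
b = -8
Add(Mul(-100, Pow(b, 2)), -79) = Add(Mul(-100, Pow(-8, 2)), -79) = Add(Mul(-100, 64), -79) = Add(-6400, -79) = -6479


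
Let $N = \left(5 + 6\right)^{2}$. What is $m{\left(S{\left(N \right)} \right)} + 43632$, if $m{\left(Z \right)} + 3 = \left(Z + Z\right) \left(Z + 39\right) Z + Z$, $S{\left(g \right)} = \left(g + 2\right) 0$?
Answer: $43629$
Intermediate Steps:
$N = 121$ ($N = 11^{2} = 121$)
$S{\left(g \right)} = 0$ ($S{\left(g \right)} = \left(2 + g\right) 0 = 0$)
$m{\left(Z \right)} = -3 + Z + 2 Z^{2} \left(39 + Z\right)$ ($m{\left(Z \right)} = -3 + \left(\left(Z + Z\right) \left(Z + 39\right) Z + Z\right) = -3 + \left(2 Z \left(39 + Z\right) Z + Z\right) = -3 + \left(2 Z^{2} \left(39 + Z\right) + Z\right) = -3 + \left(Z + 2 Z^{2} \left(39 + Z\right)\right) = -3 + Z + 2 Z^{2} \left(39 + Z\right)$)
$m{\left(S{\left(N \right)} \right)} + 43632 = \left(-3 + 0 + 2 \cdot 0^{3} + 78 \cdot 0^{2}\right) + 43632 = \left(-3 + 0 + 2 \cdot 0 + 78 \cdot 0\right) + 43632 = \left(-3 + 0 + 0 + 0\right) + 43632 = -3 + 43632 = 43629$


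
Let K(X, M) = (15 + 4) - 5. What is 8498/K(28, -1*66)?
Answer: 607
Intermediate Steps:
K(X, M) = 14 (K(X, M) = 19 - 5 = 14)
8498/K(28, -1*66) = 8498/14 = 8498*(1/14) = 607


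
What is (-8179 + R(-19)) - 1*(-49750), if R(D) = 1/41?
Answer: 1704412/41 ≈ 41571.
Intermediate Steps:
R(D) = 1/41
(-8179 + R(-19)) - 1*(-49750) = (-8179 + 1/41) - 1*(-49750) = -335338/41 + 49750 = 1704412/41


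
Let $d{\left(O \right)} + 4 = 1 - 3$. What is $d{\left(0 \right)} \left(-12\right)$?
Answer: $72$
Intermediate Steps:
$d{\left(O \right)} = -6$ ($d{\left(O \right)} = -4 + \left(1 - 3\right) = -4 - 2 = -6$)
$d{\left(0 \right)} \left(-12\right) = \left(-6\right) \left(-12\right) = 72$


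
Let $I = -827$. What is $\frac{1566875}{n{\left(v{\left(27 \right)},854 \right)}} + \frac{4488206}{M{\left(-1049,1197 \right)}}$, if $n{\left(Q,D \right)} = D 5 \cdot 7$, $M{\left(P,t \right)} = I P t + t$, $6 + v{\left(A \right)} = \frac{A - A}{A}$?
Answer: $\frac{830213392079}{15835999977} \approx 52.426$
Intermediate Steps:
$v{\left(A \right)} = -6$ ($v{\left(A \right)} = -6 + \frac{A - A}{A} = -6 + \frac{0}{A} = -6 + 0 = -6$)
$M{\left(P,t \right)} = t - 827 P t$ ($M{\left(P,t \right)} = - 827 P t + t = t - 827 P t$)
$n{\left(Q,D \right)} = 35 D$ ($n{\left(Q,D \right)} = 5 D 7 = 35 D$)
$\frac{1566875}{n{\left(v{\left(27 \right)},854 \right)}} + \frac{4488206}{M{\left(-1049,1197 \right)}} = \frac{1566875}{35 \cdot 854} + \frac{4488206}{1197 \left(1 - -867523\right)} = \frac{1566875}{29890} + \frac{4488206}{1197 \left(1 + 867523\right)} = 1566875 \cdot \frac{1}{29890} + \frac{4488206}{1197 \cdot 867524} = \frac{313375}{5978} + \frac{4488206}{1038426228} = \frac{313375}{5978} + 4488206 \cdot \frac{1}{1038426228} = \frac{313375}{5978} + \frac{2244103}{519213114} = \frac{830213392079}{15835999977}$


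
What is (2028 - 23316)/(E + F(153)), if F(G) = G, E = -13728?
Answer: 7096/4525 ≈ 1.5682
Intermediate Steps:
(2028 - 23316)/(E + F(153)) = (2028 - 23316)/(-13728 + 153) = -21288/(-13575) = -21288*(-1/13575) = 7096/4525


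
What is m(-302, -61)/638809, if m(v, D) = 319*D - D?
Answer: -366/12053 ≈ -0.030366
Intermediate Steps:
m(v, D) = 318*D
m(-302, -61)/638809 = (318*(-61))/638809 = -19398*1/638809 = -366/12053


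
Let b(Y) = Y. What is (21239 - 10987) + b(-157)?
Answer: 10095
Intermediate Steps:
(21239 - 10987) + b(-157) = (21239 - 10987) - 157 = 10252 - 157 = 10095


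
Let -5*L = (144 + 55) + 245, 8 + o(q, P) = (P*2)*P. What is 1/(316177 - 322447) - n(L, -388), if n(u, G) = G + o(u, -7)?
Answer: 1868459/6270 ≈ 298.00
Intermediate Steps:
o(q, P) = -8 + 2*P**2 (o(q, P) = -8 + (P*2)*P = -8 + (2*P)*P = -8 + 2*P**2)
L = -444/5 (L = -((144 + 55) + 245)/5 = -(199 + 245)/5 = -1/5*444 = -444/5 ≈ -88.800)
n(u, G) = 90 + G (n(u, G) = G + (-8 + 2*(-7)**2) = G + (-8 + 2*49) = G + (-8 + 98) = G + 90 = 90 + G)
1/(316177 - 322447) - n(L, -388) = 1/(316177 - 322447) - (90 - 388) = 1/(-6270) - 1*(-298) = -1/6270 + 298 = 1868459/6270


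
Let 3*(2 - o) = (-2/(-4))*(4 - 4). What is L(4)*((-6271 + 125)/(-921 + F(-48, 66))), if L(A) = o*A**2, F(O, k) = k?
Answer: 196672/855 ≈ 230.03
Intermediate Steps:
o = 2 (o = 2 - (-2/(-4))*(4 - 4)/3 = 2 - (-2*(-1/4))*0/3 = 2 - 0/6 = 2 - 1/3*0 = 2 + 0 = 2)
L(A) = 2*A**2
L(4)*((-6271 + 125)/(-921 + F(-48, 66))) = (2*4**2)*((-6271 + 125)/(-921 + 66)) = (2*16)*(-6146/(-855)) = 32*(-6146*(-1/855)) = 32*(6146/855) = 196672/855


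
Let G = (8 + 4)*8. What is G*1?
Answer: 96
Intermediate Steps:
G = 96 (G = 12*8 = 96)
G*1 = 96*1 = 96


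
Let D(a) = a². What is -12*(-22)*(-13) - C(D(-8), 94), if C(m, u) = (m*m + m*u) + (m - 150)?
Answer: -13458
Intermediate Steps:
C(m, u) = -150 + m + m² + m*u (C(m, u) = (m² + m*u) + (-150 + m) = -150 + m + m² + m*u)
-12*(-22)*(-13) - C(D(-8), 94) = -12*(-22)*(-13) - (-150 + (-8)² + ((-8)²)² + (-8)²*94) = 264*(-13) - (-150 + 64 + 64² + 64*94) = -3432 - (-150 + 64 + 4096 + 6016) = -3432 - 1*10026 = -3432 - 10026 = -13458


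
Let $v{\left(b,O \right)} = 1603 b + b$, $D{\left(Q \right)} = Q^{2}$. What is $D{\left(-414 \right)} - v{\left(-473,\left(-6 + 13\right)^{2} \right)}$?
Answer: $930088$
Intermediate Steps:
$v{\left(b,O \right)} = 1604 b$
$D{\left(-414 \right)} - v{\left(-473,\left(-6 + 13\right)^{2} \right)} = \left(-414\right)^{2} - 1604 \left(-473\right) = 171396 - -758692 = 171396 + 758692 = 930088$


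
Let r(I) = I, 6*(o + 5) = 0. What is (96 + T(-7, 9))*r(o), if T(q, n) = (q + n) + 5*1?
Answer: -515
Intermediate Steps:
o = -5 (o = -5 + (⅙)*0 = -5 + 0 = -5)
T(q, n) = 5 + n + q (T(q, n) = (n + q) + 5 = 5 + n + q)
(96 + T(-7, 9))*r(o) = (96 + (5 + 9 - 7))*(-5) = (96 + 7)*(-5) = 103*(-5) = -515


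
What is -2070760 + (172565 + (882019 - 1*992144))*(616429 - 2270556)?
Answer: -103285760640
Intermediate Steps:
-2070760 + (172565 + (882019 - 1*992144))*(616429 - 2270556) = -2070760 + (172565 + (882019 - 992144))*(-1654127) = -2070760 + (172565 - 110125)*(-1654127) = -2070760 + 62440*(-1654127) = -2070760 - 103283689880 = -103285760640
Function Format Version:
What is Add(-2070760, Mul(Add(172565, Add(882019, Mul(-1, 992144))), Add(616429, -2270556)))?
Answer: -103285760640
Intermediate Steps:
Add(-2070760, Mul(Add(172565, Add(882019, Mul(-1, 992144))), Add(616429, -2270556))) = Add(-2070760, Mul(Add(172565, Add(882019, -992144)), -1654127)) = Add(-2070760, Mul(Add(172565, -110125), -1654127)) = Add(-2070760, Mul(62440, -1654127)) = Add(-2070760, -103283689880) = -103285760640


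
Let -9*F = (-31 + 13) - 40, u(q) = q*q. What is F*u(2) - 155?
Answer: -1163/9 ≈ -129.22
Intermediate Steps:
u(q) = q**2
F = 58/9 (F = -((-31 + 13) - 40)/9 = -(-18 - 40)/9 = -1/9*(-58) = 58/9 ≈ 6.4444)
F*u(2) - 155 = (58/9)*2**2 - 155 = (58/9)*4 - 155 = 232/9 - 155 = -1163/9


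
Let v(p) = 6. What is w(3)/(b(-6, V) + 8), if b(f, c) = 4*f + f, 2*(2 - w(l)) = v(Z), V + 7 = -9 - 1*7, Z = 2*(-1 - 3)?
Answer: 1/22 ≈ 0.045455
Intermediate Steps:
Z = -8 (Z = 2*(-4) = -8)
V = -23 (V = -7 + (-9 - 1*7) = -7 + (-9 - 7) = -7 - 16 = -23)
w(l) = -1 (w(l) = 2 - ½*6 = 2 - 3 = -1)
b(f, c) = 5*f
w(3)/(b(-6, V) + 8) = -1/(5*(-6) + 8) = -1/(-30 + 8) = -1/(-22) = -1*(-1/22) = 1/22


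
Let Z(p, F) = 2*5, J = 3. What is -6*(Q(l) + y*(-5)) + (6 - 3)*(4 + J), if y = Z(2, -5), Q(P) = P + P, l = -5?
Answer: 381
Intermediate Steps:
Z(p, F) = 10
Q(P) = 2*P
y = 10
-6*(Q(l) + y*(-5)) + (6 - 3)*(4 + J) = -6*(2*(-5) + 10*(-5)) + (6 - 3)*(4 + 3) = -6*(-10 - 50) + 3*7 = -6*(-60) + 21 = 360 + 21 = 381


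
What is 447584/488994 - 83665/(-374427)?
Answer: 34749869563/30515426073 ≈ 1.1388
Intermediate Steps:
447584/488994 - 83665/(-374427) = 447584*(1/488994) - 83665*(-1/374427) = 223792/244497 + 83665/374427 = 34749869563/30515426073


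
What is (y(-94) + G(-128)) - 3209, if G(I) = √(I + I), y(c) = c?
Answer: -3303 + 16*I ≈ -3303.0 + 16.0*I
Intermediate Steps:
G(I) = √2*√I (G(I) = √(2*I) = √2*√I)
(y(-94) + G(-128)) - 3209 = (-94 + √2*√(-128)) - 3209 = (-94 + √2*(8*I*√2)) - 3209 = (-94 + 16*I) - 3209 = -3303 + 16*I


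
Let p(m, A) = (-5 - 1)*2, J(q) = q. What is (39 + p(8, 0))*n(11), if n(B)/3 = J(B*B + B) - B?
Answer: 9801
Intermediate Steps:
p(m, A) = -12 (p(m, A) = -6*2 = -12)
n(B) = 3*B² (n(B) = 3*((B*B + B) - B) = 3*((B² + B) - B) = 3*((B + B²) - B) = 3*B²)
(39 + p(8, 0))*n(11) = (39 - 12)*(3*11²) = 27*(3*121) = 27*363 = 9801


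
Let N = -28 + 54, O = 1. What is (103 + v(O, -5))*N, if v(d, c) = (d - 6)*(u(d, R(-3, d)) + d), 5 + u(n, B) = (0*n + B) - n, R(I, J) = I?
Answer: 3718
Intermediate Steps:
N = 26
u(n, B) = -5 + B - n (u(n, B) = -5 + ((0*n + B) - n) = -5 + ((0 + B) - n) = -5 + (B - n) = -5 + B - n)
v(d, c) = 48 - 8*d (v(d, c) = (d - 6)*((-5 - 3 - d) + d) = (-6 + d)*((-8 - d) + d) = (-6 + d)*(-8) = 48 - 8*d)
(103 + v(O, -5))*N = (103 + (48 - 8*1))*26 = (103 + (48 - 8))*26 = (103 + 40)*26 = 143*26 = 3718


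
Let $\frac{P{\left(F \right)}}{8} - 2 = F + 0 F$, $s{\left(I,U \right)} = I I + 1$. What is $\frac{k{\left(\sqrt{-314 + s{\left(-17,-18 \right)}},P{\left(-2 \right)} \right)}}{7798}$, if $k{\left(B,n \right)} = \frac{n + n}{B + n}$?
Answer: $0$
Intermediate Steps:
$s{\left(I,U \right)} = 1 + I^{2}$ ($s{\left(I,U \right)} = I^{2} + 1 = 1 + I^{2}$)
$P{\left(F \right)} = 16 + 8 F$ ($P{\left(F \right)} = 16 + 8 \left(F + 0 F\right) = 16 + 8 \left(F + 0\right) = 16 + 8 F$)
$k{\left(B,n \right)} = \frac{2 n}{B + n}$
$\frac{k{\left(\sqrt{-314 + s{\left(-17,-18 \right)}},P{\left(-2 \right)} \right)}}{7798} = \frac{2 \left(16 + 8 \left(-2\right)\right) \frac{1}{\sqrt{-314 + \left(1 + \left(-17\right)^{2}\right)} + \left(16 + 8 \left(-2\right)\right)}}{7798} = \frac{2 \left(16 - 16\right)}{\sqrt{-314 + \left(1 + 289\right)} + \left(16 - 16\right)} \frac{1}{7798} = 2 \cdot 0 \frac{1}{\sqrt{-314 + 290} + 0} \cdot \frac{1}{7798} = 2 \cdot 0 \frac{1}{\sqrt{-24} + 0} \cdot \frac{1}{7798} = 2 \cdot 0 \frac{1}{2 i \sqrt{6} + 0} \cdot \frac{1}{7798} = 2 \cdot 0 \frac{1}{2 i \sqrt{6}} \cdot \frac{1}{7798} = 2 \cdot 0 \left(- \frac{i \sqrt{6}}{12}\right) \frac{1}{7798} = 0 \cdot \frac{1}{7798} = 0$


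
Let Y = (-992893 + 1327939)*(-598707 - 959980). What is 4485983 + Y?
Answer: -522227358619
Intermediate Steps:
Y = -522231844602 (Y = 335046*(-1558687) = -522231844602)
4485983 + Y = 4485983 - 522231844602 = -522227358619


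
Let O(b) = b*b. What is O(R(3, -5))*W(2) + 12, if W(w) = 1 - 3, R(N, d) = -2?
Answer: 4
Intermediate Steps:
O(b) = b²
W(w) = -2
O(R(3, -5))*W(2) + 12 = (-2)²*(-2) + 12 = 4*(-2) + 12 = -8 + 12 = 4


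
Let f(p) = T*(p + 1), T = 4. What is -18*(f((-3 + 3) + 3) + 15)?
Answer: -558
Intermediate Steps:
f(p) = 4 + 4*p (f(p) = 4*(p + 1) = 4*(1 + p) = 4 + 4*p)
-18*(f((-3 + 3) + 3) + 15) = -18*((4 + 4*((-3 + 3) + 3)) + 15) = -18*((4 + 4*(0 + 3)) + 15) = -18*((4 + 4*3) + 15) = -18*((4 + 12) + 15) = -18*(16 + 15) = -18*31 = -558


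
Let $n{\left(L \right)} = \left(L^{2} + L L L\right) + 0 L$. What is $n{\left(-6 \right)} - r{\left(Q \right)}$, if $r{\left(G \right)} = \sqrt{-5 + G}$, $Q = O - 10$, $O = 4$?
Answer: $-180 - i \sqrt{11} \approx -180.0 - 3.3166 i$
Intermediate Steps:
$n{\left(L \right)} = L^{2} + L^{3}$ ($n{\left(L \right)} = \left(L^{2} + L^{2} L\right) + 0 = \left(L^{2} + L^{3}\right) + 0 = L^{2} + L^{3}$)
$Q = -6$ ($Q = 4 - 10 = -6$)
$n{\left(-6 \right)} - r{\left(Q \right)} = \left(-6\right)^{2} \left(1 - 6\right) - \sqrt{-5 - 6} = 36 \left(-5\right) - \sqrt{-11} = -180 - i \sqrt{11}$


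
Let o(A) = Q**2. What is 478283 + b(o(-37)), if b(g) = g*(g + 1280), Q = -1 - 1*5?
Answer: 525659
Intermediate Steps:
Q = -6 (Q = -1 - 5 = -6)
o(A) = 36 (o(A) = (-6)**2 = 36)
b(g) = g*(1280 + g)
478283 + b(o(-37)) = 478283 + 36*(1280 + 36) = 478283 + 36*1316 = 478283 + 47376 = 525659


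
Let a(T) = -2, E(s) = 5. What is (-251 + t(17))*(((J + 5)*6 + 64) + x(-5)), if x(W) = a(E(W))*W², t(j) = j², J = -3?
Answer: 988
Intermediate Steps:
x(W) = -2*W²
(-251 + t(17))*(((J + 5)*6 + 64) + x(-5)) = (-251 + 17²)*(((-3 + 5)*6 + 64) - 2*(-5)²) = (-251 + 289)*((2*6 + 64) - 2*25) = 38*((12 + 64) - 50) = 38*(76 - 50) = 38*26 = 988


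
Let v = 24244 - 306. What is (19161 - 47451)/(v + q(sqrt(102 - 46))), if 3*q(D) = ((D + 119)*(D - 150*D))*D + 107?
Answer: 78166543050/844369779409 - 1416310560*sqrt(14)/844369779409 ≈ 0.086298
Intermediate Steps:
v = 23938
q(D) = 107/3 - 149*D**2*(119 + D)/3 (q(D) = (((D + 119)*(D - 150*D))*D + 107)/3 = (((119 + D)*(-149*D))*D + 107)/3 = ((-149*D*(119 + D))*D + 107)/3 = (-149*D**2*(119 + D) + 107)/3 = (107 - 149*D**2*(119 + D))/3 = 107/3 - 149*D**2*(119 + D)/3)
(19161 - 47451)/(v + q(sqrt(102 - 46))) = (19161 - 47451)/(23938 + (107/3 - 17731*(sqrt(102 - 46))**2/3 - 149*(102 - 46)**(3/2)/3)) = -28290/(23938 + (107/3 - 17731*(sqrt(56))**2/3 - 149*112*sqrt(14)/3)) = -28290/(23938 + (107/3 - 17731*(2*sqrt(14))**2/3 - 149*112*sqrt(14)/3)) = -28290/(23938 + (107/3 - 17731/3*56 - 16688*sqrt(14)/3)) = -28290/(23938 + (107/3 - 992936/3 - 16688*sqrt(14)/3)) = -28290/(23938 + (-330943 - 16688*sqrt(14)/3)) = -28290/(-307005 - 16688*sqrt(14)/3)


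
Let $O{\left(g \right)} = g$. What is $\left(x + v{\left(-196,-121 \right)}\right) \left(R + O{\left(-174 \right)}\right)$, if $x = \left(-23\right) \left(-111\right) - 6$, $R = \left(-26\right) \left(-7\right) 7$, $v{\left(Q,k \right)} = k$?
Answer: $2668600$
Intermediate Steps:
$R = 1274$ ($R = 182 \cdot 7 = 1274$)
$x = 2547$ ($x = 2553 - 6 = 2547$)
$\left(x + v{\left(-196,-121 \right)}\right) \left(R + O{\left(-174 \right)}\right) = \left(2547 - 121\right) \left(1274 - 174\right) = 2426 \cdot 1100 = 2668600$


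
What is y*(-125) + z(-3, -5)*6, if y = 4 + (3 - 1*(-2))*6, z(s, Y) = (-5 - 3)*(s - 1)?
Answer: -4058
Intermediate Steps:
z(s, Y) = 8 - 8*s (z(s, Y) = -8*(-1 + s) = 8 - 8*s)
y = 34 (y = 4 + (3 + 2)*6 = 4 + 5*6 = 4 + 30 = 34)
y*(-125) + z(-3, -5)*6 = 34*(-125) + (8 - 8*(-3))*6 = -4250 + (8 + 24)*6 = -4250 + 32*6 = -4250 + 192 = -4058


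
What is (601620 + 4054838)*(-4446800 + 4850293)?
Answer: 1878848207794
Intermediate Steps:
(601620 + 4054838)*(-4446800 + 4850293) = 4656458*403493 = 1878848207794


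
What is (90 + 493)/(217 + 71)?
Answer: 583/288 ≈ 2.0243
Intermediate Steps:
(90 + 493)/(217 + 71) = 583/288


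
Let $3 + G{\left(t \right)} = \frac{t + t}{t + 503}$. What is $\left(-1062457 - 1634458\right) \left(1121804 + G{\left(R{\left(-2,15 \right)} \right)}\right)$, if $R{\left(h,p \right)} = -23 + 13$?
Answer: $- \frac{1491523104411795}{493} \approx -3.0254 \cdot 10^{12}$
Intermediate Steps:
$R{\left(h,p \right)} = -10$
$G{\left(t \right)} = -3 + \frac{2 t}{503 + t}$ ($G{\left(t \right)} = -3 + \frac{t + t}{t + 503} = -3 + \frac{2 t}{503 + t}$)
$\left(-1062457 - 1634458\right) \left(1121804 + G{\left(R{\left(-2,15 \right)} \right)}\right) = \left(-1062457 - 1634458\right) \left(1121804 + \frac{-1509 - -10}{503 - 10}\right) = - 2696915 \left(1121804 + \frac{-1509 + 10}{493}\right) = - 2696915 \left(1121804 + \frac{1}{493} \left(-1499\right)\right) = - 2696915 \left(1121804 - \frac{1499}{493}\right) = \left(-2696915\right) \frac{553047873}{493} = - \frac{1491523104411795}{493}$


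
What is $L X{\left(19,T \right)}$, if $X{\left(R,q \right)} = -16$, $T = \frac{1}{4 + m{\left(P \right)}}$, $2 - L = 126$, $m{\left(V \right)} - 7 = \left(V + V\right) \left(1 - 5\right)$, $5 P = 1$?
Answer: $1984$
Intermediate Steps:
$P = \frac{1}{5}$ ($P = \frac{1}{5} \cdot 1 = \frac{1}{5} \approx 0.2$)
$m{\left(V \right)} = 7 - 8 V$ ($m{\left(V \right)} = 7 + \left(V + V\right) \left(1 - 5\right) = 7 + 2 V \left(-4\right) = 7 - 8 V$)
$L = -124$ ($L = 2 - 126 = -124$)
$T = \frac{5}{47}$ ($T = \frac{1}{4 + \left(7 - \frac{8}{5}\right)} = \frac{1}{4 + \frac{27}{5}} = \frac{1}{\frac{47}{5}} = \frac{5}{47} \approx 0.10638$)
$L X{\left(19,T \right)} = \left(-124\right) \left(-16\right) = 1984$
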